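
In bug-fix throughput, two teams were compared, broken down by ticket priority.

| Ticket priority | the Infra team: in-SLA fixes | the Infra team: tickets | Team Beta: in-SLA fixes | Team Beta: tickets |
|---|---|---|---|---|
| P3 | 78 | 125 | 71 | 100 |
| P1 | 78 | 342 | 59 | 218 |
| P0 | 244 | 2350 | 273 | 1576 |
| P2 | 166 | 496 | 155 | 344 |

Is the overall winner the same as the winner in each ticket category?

P3: the Infra team 78/125 = 62.4%, Team Beta 71/100 = 71.0% → Team Beta
P1: the Infra team 78/342 = 22.8%, Team Beta 59/218 = 27.1% → Team Beta
P0: the Infra team 244/2350 = 10.4%, Team Beta 273/1576 = 17.3% → Team Beta
P2: the Infra team 166/496 = 33.5%, Team Beta 155/344 = 45.1% → Team Beta
Overall: the Infra team 566/3313 = 17.1%, Team Beta 558/2238 = 24.9% → Team Beta
Team Beta wins overall and in every ticket group — no reversal.

Yes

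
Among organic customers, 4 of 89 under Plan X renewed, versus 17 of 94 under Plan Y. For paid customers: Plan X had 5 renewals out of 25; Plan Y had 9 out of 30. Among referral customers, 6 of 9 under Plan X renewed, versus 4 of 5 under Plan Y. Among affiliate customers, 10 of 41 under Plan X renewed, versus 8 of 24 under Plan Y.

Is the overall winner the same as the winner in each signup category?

Yes

Organic: Plan X 4/89 = 4.5%, Plan Y 17/94 = 18.1% → Plan Y
Paid: Plan X 5/25 = 20.0%, Plan Y 9/30 = 30.0% → Plan Y
Referral: Plan X 6/9 = 66.7%, Plan Y 4/5 = 80.0% → Plan Y
Affiliate: Plan X 10/41 = 24.4%, Plan Y 8/24 = 33.3% → Plan Y
Overall: Plan X 25/164 = 15.2%, Plan Y 38/153 = 24.8% → Plan Y
Plan Y wins overall and in every signup group — no reversal.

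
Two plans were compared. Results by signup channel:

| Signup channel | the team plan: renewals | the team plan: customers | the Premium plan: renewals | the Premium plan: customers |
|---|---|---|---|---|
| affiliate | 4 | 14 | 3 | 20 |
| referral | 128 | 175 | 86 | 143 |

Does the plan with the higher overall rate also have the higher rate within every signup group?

Yes

Affiliate: the team plan 4/14 = 28.6%, the Premium plan 3/20 = 15.0% → the team plan
Referral: the team plan 128/175 = 73.1%, the Premium plan 86/143 = 60.1% → the team plan
Overall: the team plan 132/189 = 69.8%, the Premium plan 89/163 = 54.6% → the team plan
The team plan wins overall and in every signup group — no reversal.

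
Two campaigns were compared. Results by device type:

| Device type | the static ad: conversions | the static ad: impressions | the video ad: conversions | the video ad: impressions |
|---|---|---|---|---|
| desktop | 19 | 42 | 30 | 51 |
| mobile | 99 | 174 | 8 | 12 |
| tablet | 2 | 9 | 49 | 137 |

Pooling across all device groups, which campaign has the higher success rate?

Desktop: the static ad 19/42 = 45.2%, the video ad 30/51 = 58.8% → the video ad
Mobile: the static ad 99/174 = 56.9%, the video ad 8/12 = 66.7% → the video ad
Tablet: the static ad 2/9 = 22.2%, the video ad 49/137 = 35.8% → the video ad
Overall: the static ad 120/225 = 53.3%, the video ad 87/200 = 43.5% → the static ad
(The video ad wins every device group but the static ad wins overall — the video ad's impressions skew toward the low-rate tablet group.)

the static ad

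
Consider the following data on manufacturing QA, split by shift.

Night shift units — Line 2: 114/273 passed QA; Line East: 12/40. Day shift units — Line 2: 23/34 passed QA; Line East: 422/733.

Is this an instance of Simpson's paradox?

Night shift: Line 2 114/273 = 41.8%, Line East 12/40 = 30.0% → Line 2
Day shift: Line 2 23/34 = 67.6%, Line East 422/733 = 57.6% → Line 2
Overall: Line 2 137/307 = 44.6%, Line East 434/773 = 56.1% → Line East
Line 2 wins each shift group but Line East wins overall — the comparison reverses. Line 2's units skew toward night shift, which has a lower base rate.

Yes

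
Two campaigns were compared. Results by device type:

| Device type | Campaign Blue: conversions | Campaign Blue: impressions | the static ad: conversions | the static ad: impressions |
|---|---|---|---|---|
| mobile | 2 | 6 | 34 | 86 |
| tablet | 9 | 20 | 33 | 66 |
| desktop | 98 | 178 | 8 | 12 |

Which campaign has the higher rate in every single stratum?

Mobile: Campaign Blue 2/6 = 33.3%, the static ad 34/86 = 39.5% → the static ad
Tablet: Campaign Blue 9/20 = 45.0%, the static ad 33/66 = 50.0% → the static ad
Desktop: Campaign Blue 98/178 = 55.1%, the static ad 8/12 = 66.7% → the static ad
The static ad has the higher rate in all 3 groups.

the static ad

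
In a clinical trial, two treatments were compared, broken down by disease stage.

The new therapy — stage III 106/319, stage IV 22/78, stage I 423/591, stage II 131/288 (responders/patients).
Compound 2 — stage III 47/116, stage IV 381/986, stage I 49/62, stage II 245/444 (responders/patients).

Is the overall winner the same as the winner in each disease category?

Stage III: the new therapy 106/319 = 33.2%, Compound 2 47/116 = 40.5% → Compound 2
Stage IV: the new therapy 22/78 = 28.2%, Compound 2 381/986 = 38.6% → Compound 2
Stage I: the new therapy 423/591 = 71.6%, Compound 2 49/62 = 79.0% → Compound 2
Stage II: the new therapy 131/288 = 45.5%, Compound 2 245/444 = 55.2% → Compound 2
Overall: the new therapy 682/1276 = 53.4%, Compound 2 722/1608 = 44.9% → the new therapy
Compound 2 wins each disease group but the new therapy wins overall — the comparison reverses. Compound 2's patients skew toward stage IV, which has a lower base rate.

No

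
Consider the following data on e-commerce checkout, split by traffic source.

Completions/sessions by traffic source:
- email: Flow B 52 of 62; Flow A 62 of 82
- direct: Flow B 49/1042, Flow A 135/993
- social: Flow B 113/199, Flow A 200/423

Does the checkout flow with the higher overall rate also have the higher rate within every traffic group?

No

Email: Flow B 52/62 = 83.9%, Flow A 62/82 = 75.6% → Flow B
Direct: Flow B 49/1042 = 4.7%, Flow A 135/993 = 13.6% → Flow A
Social: Flow B 113/199 = 56.8%, Flow A 200/423 = 47.3% → Flow B
Overall: Flow B 214/1303 = 16.4%, Flow A 397/1498 = 26.5% → Flow A
Neither sweeps: Flow B wins 2 of 3 groups, Flow A wins 1. Flow A wins overall but not every group — no Simpson reversal.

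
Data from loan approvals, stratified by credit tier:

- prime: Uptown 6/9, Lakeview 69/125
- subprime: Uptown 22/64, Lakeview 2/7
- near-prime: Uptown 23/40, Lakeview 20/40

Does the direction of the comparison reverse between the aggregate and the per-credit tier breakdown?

Yes

Prime: Uptown 6/9 = 66.7%, Lakeview 69/125 = 55.2% → Uptown
Subprime: Uptown 22/64 = 34.4%, Lakeview 2/7 = 28.6% → Uptown
Near-prime: Uptown 23/40 = 57.5%, Lakeview 20/40 = 50.0% → Uptown
Overall: Uptown 51/113 = 45.1%, Lakeview 91/172 = 52.9% → Lakeview
Uptown wins each credit group but Lakeview wins overall — the comparison reverses. Uptown's applications skew toward subprime, which has a lower base rate.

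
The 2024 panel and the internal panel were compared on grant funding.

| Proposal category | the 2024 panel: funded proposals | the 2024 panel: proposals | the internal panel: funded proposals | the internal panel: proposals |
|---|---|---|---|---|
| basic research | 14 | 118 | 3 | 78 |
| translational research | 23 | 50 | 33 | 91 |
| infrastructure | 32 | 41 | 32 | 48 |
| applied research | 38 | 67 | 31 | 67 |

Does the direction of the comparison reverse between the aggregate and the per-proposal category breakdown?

No

Basic research: the 2024 panel 14/118 = 11.9%, the internal panel 3/78 = 3.8% → the 2024 panel
Translational research: the 2024 panel 23/50 = 46.0%, the internal panel 33/91 = 36.3% → the 2024 panel
Infrastructure: the 2024 panel 32/41 = 78.0%, the internal panel 32/48 = 66.7% → the 2024 panel
Applied research: the 2024 panel 38/67 = 56.7%, the internal panel 31/67 = 46.3% → the 2024 panel
Overall: the 2024 panel 107/276 = 38.8%, the internal panel 99/284 = 34.9% → the 2024 panel
The 2024 panel wins overall and in every proposal group — no reversal.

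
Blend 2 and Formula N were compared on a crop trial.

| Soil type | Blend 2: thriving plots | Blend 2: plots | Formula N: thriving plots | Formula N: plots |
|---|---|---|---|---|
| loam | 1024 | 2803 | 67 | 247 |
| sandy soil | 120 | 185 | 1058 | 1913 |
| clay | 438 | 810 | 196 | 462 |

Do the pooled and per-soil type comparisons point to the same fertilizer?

No

Loam: Blend 2 1024/2803 = 36.5%, Formula N 67/247 = 27.1% → Blend 2
Sandy soil: Blend 2 120/185 = 64.9%, Formula N 1058/1913 = 55.3% → Blend 2
Clay: Blend 2 438/810 = 54.1%, Formula N 196/462 = 42.4% → Blend 2
Overall: Blend 2 1582/3798 = 41.7%, Formula N 1321/2622 = 50.4% → Formula N
Blend 2 wins each soil group but Formula N wins overall — the comparison reverses. Blend 2's plots skew toward loam, which has a lower base rate.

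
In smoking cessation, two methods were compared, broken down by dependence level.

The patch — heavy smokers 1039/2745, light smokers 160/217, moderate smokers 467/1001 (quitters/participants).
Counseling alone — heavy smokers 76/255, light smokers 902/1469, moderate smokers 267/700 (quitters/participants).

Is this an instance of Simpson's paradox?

Yes

Heavy smokers: the patch 1039/2745 = 37.9%, counseling alone 76/255 = 29.8% → the patch
Light smokers: the patch 160/217 = 73.7%, counseling alone 902/1469 = 61.4% → the patch
Moderate smokers: the patch 467/1001 = 46.7%, counseling alone 267/700 = 38.1% → the patch
Overall: the patch 1666/3963 = 42.0%, counseling alone 1245/2424 = 51.4% → counseling alone
The patch wins each dependence group but counseling alone wins overall — the comparison reverses. The patch's participants skew toward heavy smokers, which has a lower base rate.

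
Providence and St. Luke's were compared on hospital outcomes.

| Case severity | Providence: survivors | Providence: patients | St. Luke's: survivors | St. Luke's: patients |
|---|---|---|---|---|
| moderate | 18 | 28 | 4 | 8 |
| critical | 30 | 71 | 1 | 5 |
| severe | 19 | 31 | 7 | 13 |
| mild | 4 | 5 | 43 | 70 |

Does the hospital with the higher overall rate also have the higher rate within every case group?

No

Moderate: Providence 18/28 = 64.3%, St. Luke's 4/8 = 50.0% → Providence
Critical: Providence 30/71 = 42.3%, St. Luke's 1/5 = 20.0% → Providence
Severe: Providence 19/31 = 61.3%, St. Luke's 7/13 = 53.8% → Providence
Mild: Providence 4/5 = 80.0%, St. Luke's 43/70 = 61.4% → Providence
Overall: Providence 71/135 = 52.6%, St. Luke's 55/96 = 57.3% → St. Luke's
Providence wins each case group but St. Luke's wins overall — the comparison reverses. Providence's patients skew toward critical, which has a lower base rate.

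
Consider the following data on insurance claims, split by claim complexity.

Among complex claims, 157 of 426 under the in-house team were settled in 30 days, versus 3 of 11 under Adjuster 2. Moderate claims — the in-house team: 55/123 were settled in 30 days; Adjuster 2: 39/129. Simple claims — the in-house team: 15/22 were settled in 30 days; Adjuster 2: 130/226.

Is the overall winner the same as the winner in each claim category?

No

Complex: the in-house team 157/426 = 36.9%, Adjuster 2 3/11 = 27.3% → the in-house team
Moderate: the in-house team 55/123 = 44.7%, Adjuster 2 39/129 = 30.2% → the in-house team
Simple: the in-house team 15/22 = 68.2%, Adjuster 2 130/226 = 57.5% → the in-house team
Overall: the in-house team 227/571 = 39.8%, Adjuster 2 172/366 = 47.0% → Adjuster 2
The in-house team wins each claim group but Adjuster 2 wins overall — the comparison reverses. The in-house team's claims skew toward complex, which has a lower base rate.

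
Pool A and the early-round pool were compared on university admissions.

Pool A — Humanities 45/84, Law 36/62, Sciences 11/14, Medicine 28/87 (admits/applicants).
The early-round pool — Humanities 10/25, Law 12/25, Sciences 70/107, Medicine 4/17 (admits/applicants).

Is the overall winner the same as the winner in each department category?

Humanities: Pool A 45/84 = 53.6%, the early-round pool 10/25 = 40.0% → Pool A
Law: Pool A 36/62 = 58.1%, the early-round pool 12/25 = 48.0% → Pool A
Sciences: Pool A 11/14 = 78.6%, the early-round pool 70/107 = 65.4% → Pool A
Medicine: Pool A 28/87 = 32.2%, the early-round pool 4/17 = 23.5% → Pool A
Overall: Pool A 120/247 = 48.6%, the early-round pool 96/174 = 55.2% → the early-round pool
Pool A wins each department group but the early-round pool wins overall — the comparison reverses. Pool A's applicants skew toward Medicine, which has a lower base rate.

No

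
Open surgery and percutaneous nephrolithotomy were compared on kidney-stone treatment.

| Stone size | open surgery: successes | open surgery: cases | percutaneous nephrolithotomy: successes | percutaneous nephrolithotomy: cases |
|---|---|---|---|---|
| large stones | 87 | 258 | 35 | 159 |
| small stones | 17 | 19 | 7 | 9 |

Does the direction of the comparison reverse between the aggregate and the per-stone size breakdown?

Large stones: open surgery 87/258 = 33.7%, percutaneous nephrolithotomy 35/159 = 22.0% → open surgery
Small stones: open surgery 17/19 = 89.5%, percutaneous nephrolithotomy 7/9 = 77.8% → open surgery
Overall: open surgery 104/277 = 37.5%, percutaneous nephrolithotomy 42/168 = 25.0% → open surgery
Open surgery wins overall and in every stone group — no reversal.

No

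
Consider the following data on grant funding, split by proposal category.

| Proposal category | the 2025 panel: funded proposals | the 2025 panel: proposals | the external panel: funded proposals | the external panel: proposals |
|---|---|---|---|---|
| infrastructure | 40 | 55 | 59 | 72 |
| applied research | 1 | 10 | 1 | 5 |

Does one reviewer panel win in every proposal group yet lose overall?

Infrastructure: the 2025 panel 40/55 = 72.7%, the external panel 59/72 = 81.9% → the external panel
Applied research: the 2025 panel 1/10 = 10.0%, the external panel 1/5 = 20.0% → the external panel
Overall: the 2025 panel 41/65 = 63.1%, the external panel 60/77 = 77.9% → the external panel
The external panel wins overall and in every proposal group — no reversal.

No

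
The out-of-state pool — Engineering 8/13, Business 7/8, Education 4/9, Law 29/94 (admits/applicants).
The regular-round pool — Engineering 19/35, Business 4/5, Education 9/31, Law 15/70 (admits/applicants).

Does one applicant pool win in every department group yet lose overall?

Engineering: the out-of-state pool 8/13 = 61.5%, the regular-round pool 19/35 = 54.3% → the out-of-state pool
Business: the out-of-state pool 7/8 = 87.5%, the regular-round pool 4/5 = 80.0% → the out-of-state pool
Education: the out-of-state pool 4/9 = 44.4%, the regular-round pool 9/31 = 29.0% → the out-of-state pool
Law: the out-of-state pool 29/94 = 30.9%, the regular-round pool 15/70 = 21.4% → the out-of-state pool
Overall: the out-of-state pool 48/124 = 38.7%, the regular-round pool 47/141 = 33.3% → the out-of-state pool
The out-of-state pool wins overall and in every department group — no reversal.

No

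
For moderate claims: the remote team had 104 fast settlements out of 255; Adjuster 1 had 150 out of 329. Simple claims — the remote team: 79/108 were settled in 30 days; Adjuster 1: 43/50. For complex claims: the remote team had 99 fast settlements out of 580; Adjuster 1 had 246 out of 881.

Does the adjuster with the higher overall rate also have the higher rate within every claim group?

Yes

Moderate: the remote team 104/255 = 40.8%, Adjuster 1 150/329 = 45.6% → Adjuster 1
Simple: the remote team 79/108 = 73.1%, Adjuster 1 43/50 = 86.0% → Adjuster 1
Complex: the remote team 99/580 = 17.1%, Adjuster 1 246/881 = 27.9% → Adjuster 1
Overall: the remote team 282/943 = 29.9%, Adjuster 1 439/1260 = 34.8% → Adjuster 1
Adjuster 1 wins overall and in every claim group — no reversal.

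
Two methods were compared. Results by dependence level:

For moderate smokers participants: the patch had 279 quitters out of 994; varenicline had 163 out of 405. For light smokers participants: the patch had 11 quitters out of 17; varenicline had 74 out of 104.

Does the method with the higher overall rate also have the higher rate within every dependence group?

Moderate smokers: the patch 279/994 = 28.1%, varenicline 163/405 = 40.2% → varenicline
Light smokers: the patch 11/17 = 64.7%, varenicline 74/104 = 71.2% → varenicline
Overall: the patch 290/1011 = 28.7%, varenicline 237/509 = 46.6% → varenicline
Varenicline wins overall and in every dependence group — no reversal.

Yes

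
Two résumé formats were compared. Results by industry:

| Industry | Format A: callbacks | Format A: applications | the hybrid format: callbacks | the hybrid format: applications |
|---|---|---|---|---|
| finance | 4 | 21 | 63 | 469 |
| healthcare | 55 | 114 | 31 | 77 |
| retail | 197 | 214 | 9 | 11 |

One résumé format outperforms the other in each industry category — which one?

Format A

Finance: Format A 4/21 = 19.0%, the hybrid format 63/469 = 13.4% → Format A
Healthcare: Format A 55/114 = 48.2%, the hybrid format 31/77 = 40.3% → Format A
Retail: Format A 197/214 = 92.1%, the hybrid format 9/11 = 81.8% → Format A
Format A has the higher rate in all 3 groups.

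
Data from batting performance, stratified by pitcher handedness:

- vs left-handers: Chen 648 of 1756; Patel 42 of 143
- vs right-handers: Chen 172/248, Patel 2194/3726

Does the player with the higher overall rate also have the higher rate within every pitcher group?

No

Vs left-handers: Chen 648/1756 = 36.9%, Patel 42/143 = 29.4% → Chen
Vs right-handers: Chen 172/248 = 69.4%, Patel 2194/3726 = 58.9% → Chen
Overall: Chen 820/2004 = 40.9%, Patel 2236/3869 = 57.8% → Patel
Chen wins each pitcher group but Patel wins overall — the comparison reverses. Chen's at-bats skew toward vs left-handers, which has a lower base rate.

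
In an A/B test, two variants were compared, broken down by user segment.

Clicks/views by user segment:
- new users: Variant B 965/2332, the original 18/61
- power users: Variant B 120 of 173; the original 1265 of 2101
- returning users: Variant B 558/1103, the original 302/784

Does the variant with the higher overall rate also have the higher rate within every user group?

New users: Variant B 965/2332 = 41.4%, the original 18/61 = 29.5% → Variant B
Power users: Variant B 120/173 = 69.4%, the original 1265/2101 = 60.2% → Variant B
Returning users: Variant B 558/1103 = 50.6%, the original 302/784 = 38.5% → Variant B
Overall: Variant B 1643/3608 = 45.5%, the original 1585/2946 = 53.8% → the original
Variant B wins each user group but the original wins overall — the comparison reverses. Variant B's views skew toward new users, which has a lower base rate.

No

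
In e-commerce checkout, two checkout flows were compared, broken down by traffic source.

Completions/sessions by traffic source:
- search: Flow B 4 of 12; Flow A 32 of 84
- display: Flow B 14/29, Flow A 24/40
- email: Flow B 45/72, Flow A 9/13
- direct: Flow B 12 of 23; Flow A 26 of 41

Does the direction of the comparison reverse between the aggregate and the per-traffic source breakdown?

Search: Flow B 4/12 = 33.3%, Flow A 32/84 = 38.1% → Flow A
Display: Flow B 14/29 = 48.3%, Flow A 24/40 = 60.0% → Flow A
Email: Flow B 45/72 = 62.5%, Flow A 9/13 = 69.2% → Flow A
Direct: Flow B 12/23 = 52.2%, Flow A 26/41 = 63.4% → Flow A
Overall: Flow B 75/136 = 55.1%, Flow A 91/178 = 51.1% → Flow B
Flow A wins each traffic group but Flow B wins overall — the comparison reverses. Flow A's sessions skew toward search, which has a lower base rate.

Yes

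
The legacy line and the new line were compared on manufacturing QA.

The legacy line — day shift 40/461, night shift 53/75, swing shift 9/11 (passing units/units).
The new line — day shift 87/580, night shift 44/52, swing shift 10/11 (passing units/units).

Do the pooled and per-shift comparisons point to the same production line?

Day shift: the legacy line 40/461 = 8.7%, the new line 87/580 = 15.0% → the new line
Night shift: the legacy line 53/75 = 70.7%, the new line 44/52 = 84.6% → the new line
Swing shift: the legacy line 9/11 = 81.8%, the new line 10/11 = 90.9% → the new line
Overall: the legacy line 102/547 = 18.6%, the new line 141/643 = 21.9% → the new line
The new line wins overall and in every shift group — no reversal.

Yes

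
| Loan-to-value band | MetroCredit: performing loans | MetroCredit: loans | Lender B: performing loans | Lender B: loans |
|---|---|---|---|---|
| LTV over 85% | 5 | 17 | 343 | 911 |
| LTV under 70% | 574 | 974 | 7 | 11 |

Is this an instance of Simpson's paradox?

Yes

LTV over 85%: MetroCredit 5/17 = 29.4%, Lender B 343/911 = 37.7% → Lender B
LTV under 70%: MetroCredit 574/974 = 58.9%, Lender B 7/11 = 63.6% → Lender B
Overall: MetroCredit 579/991 = 58.4%, Lender B 350/922 = 38.0% → MetroCredit
Lender B wins each loan-to-value group but MetroCredit wins overall — the comparison reverses. Lender B's loans skew toward LTV over 85%, which has a lower base rate.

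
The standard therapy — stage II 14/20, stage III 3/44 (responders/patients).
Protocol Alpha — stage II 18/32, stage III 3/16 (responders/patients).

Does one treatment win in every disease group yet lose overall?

No

Stage II: the standard therapy 14/20 = 70.0%, Protocol Alpha 18/32 = 56.2% → the standard therapy
Stage III: the standard therapy 3/44 = 6.8%, Protocol Alpha 3/16 = 18.8% → Protocol Alpha
Overall: the standard therapy 17/64 = 26.6%, Protocol Alpha 21/48 = 43.8% → Protocol Alpha
Neither sweeps: the standard therapy wins 1 of 2 groups, Protocol Alpha wins 1. Protocol Alpha wins overall but not every group — no Simpson reversal.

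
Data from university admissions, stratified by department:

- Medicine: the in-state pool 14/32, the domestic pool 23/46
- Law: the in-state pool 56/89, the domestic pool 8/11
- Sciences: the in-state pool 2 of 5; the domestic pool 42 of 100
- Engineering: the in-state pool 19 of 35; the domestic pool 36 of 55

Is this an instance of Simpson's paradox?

Medicine: the in-state pool 14/32 = 43.8%, the domestic pool 23/46 = 50.0% → the domestic pool
Law: the in-state pool 56/89 = 62.9%, the domestic pool 8/11 = 72.7% → the domestic pool
Sciences: the in-state pool 2/5 = 40.0%, the domestic pool 42/100 = 42.0% → the domestic pool
Engineering: the in-state pool 19/35 = 54.3%, the domestic pool 36/55 = 65.5% → the domestic pool
Overall: the in-state pool 91/161 = 56.5%, the domestic pool 109/212 = 51.4% → the in-state pool
The domestic pool wins each department group but the in-state pool wins overall — the comparison reverses. The domestic pool's applicants skew toward Sciences, which has a lower base rate.

Yes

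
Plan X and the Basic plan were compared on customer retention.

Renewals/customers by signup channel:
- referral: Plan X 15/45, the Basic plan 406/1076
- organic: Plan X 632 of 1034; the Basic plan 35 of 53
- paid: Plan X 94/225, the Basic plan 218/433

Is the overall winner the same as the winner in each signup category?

Referral: Plan X 15/45 = 33.3%, the Basic plan 406/1076 = 37.7% → the Basic plan
Organic: Plan X 632/1034 = 61.1%, the Basic plan 35/53 = 66.0% → the Basic plan
Paid: Plan X 94/225 = 41.8%, the Basic plan 218/433 = 50.3% → the Basic plan
Overall: Plan X 741/1304 = 56.8%, the Basic plan 659/1562 = 42.2% → Plan X
The Basic plan wins each signup group but Plan X wins overall — the comparison reverses. The Basic plan's customers skew toward referral, which has a lower base rate.

No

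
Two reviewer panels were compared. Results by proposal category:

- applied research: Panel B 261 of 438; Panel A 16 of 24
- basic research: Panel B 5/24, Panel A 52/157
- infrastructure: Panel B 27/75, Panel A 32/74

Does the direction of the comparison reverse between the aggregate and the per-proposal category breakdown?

Yes

Applied research: Panel B 261/438 = 59.6%, Panel A 16/24 = 66.7% → Panel A
Basic research: Panel B 5/24 = 20.8%, Panel A 52/157 = 33.1% → Panel A
Infrastructure: Panel B 27/75 = 36.0%, Panel A 32/74 = 43.2% → Panel A
Overall: Panel B 293/537 = 54.6%, Panel A 100/255 = 39.2% → Panel B
Panel A wins each proposal group but Panel B wins overall — the comparison reverses. Panel A's proposals skew toward basic research, which has a lower base rate.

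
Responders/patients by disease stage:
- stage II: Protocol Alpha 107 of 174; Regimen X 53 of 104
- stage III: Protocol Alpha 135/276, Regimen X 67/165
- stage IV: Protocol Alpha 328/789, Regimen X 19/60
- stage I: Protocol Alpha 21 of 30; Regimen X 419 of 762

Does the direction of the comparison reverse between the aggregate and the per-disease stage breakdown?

Yes

Stage II: Protocol Alpha 107/174 = 61.5%, Regimen X 53/104 = 51.0% → Protocol Alpha
Stage III: Protocol Alpha 135/276 = 48.9%, Regimen X 67/165 = 40.6% → Protocol Alpha
Stage IV: Protocol Alpha 328/789 = 41.6%, Regimen X 19/60 = 31.7% → Protocol Alpha
Stage I: Protocol Alpha 21/30 = 70.0%, Regimen X 419/762 = 55.0% → Protocol Alpha
Overall: Protocol Alpha 591/1269 = 46.6%, Regimen X 558/1091 = 51.1% → Regimen X
Protocol Alpha wins each disease group but Regimen X wins overall — the comparison reverses. Protocol Alpha's patients skew toward stage IV, which has a lower base rate.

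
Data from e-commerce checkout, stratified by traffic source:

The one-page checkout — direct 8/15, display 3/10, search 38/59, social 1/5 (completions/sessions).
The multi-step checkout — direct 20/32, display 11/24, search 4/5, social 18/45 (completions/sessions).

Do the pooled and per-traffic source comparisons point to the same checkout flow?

No

Direct: the one-page checkout 8/15 = 53.3%, the multi-step checkout 20/32 = 62.5% → the multi-step checkout
Display: the one-page checkout 3/10 = 30.0%, the multi-step checkout 11/24 = 45.8% → the multi-step checkout
Search: the one-page checkout 38/59 = 64.4%, the multi-step checkout 4/5 = 80.0% → the multi-step checkout
Social: the one-page checkout 1/5 = 20.0%, the multi-step checkout 18/45 = 40.0% → the multi-step checkout
Overall: the one-page checkout 50/89 = 56.2%, the multi-step checkout 53/106 = 50.0% → the one-page checkout
The multi-step checkout wins each traffic group but the one-page checkout wins overall — the comparison reverses. The multi-step checkout's sessions skew toward social, which has a lower base rate.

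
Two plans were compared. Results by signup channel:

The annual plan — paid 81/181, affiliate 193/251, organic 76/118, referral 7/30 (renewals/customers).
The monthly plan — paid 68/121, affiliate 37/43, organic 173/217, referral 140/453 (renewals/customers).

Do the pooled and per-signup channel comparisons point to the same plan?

Paid: the annual plan 81/181 = 44.8%, the monthly plan 68/121 = 56.2% → the monthly plan
Affiliate: the annual plan 193/251 = 76.9%, the monthly plan 37/43 = 86.0% → the monthly plan
Organic: the annual plan 76/118 = 64.4%, the monthly plan 173/217 = 79.7% → the monthly plan
Referral: the annual plan 7/30 = 23.3%, the monthly plan 140/453 = 30.9% → the monthly plan
Overall: the annual plan 357/580 = 61.6%, the monthly plan 418/834 = 50.1% → the annual plan
The monthly plan wins each signup group but the annual plan wins overall — the comparison reverses. The monthly plan's customers skew toward referral, which has a lower base rate.

No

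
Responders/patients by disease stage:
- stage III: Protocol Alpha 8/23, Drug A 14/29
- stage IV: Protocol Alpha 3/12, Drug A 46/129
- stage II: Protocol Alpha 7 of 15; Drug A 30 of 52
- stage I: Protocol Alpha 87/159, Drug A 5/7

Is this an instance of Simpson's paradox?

Yes

Stage III: Protocol Alpha 8/23 = 34.8%, Drug A 14/29 = 48.3% → Drug A
Stage IV: Protocol Alpha 3/12 = 25.0%, Drug A 46/129 = 35.7% → Drug A
Stage II: Protocol Alpha 7/15 = 46.7%, Drug A 30/52 = 57.7% → Drug A
Stage I: Protocol Alpha 87/159 = 54.7%, Drug A 5/7 = 71.4% → Drug A
Overall: Protocol Alpha 105/209 = 50.2%, Drug A 95/217 = 43.8% → Protocol Alpha
Drug A wins each disease group but Protocol Alpha wins overall — the comparison reverses. Drug A's patients skew toward stage IV, which has a lower base rate.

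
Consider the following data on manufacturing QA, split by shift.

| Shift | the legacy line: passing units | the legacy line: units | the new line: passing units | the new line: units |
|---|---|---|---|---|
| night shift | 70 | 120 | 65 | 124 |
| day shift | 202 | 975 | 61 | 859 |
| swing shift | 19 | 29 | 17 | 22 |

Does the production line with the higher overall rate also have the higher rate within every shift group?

Night shift: the legacy line 70/120 = 58.3%, the new line 65/124 = 52.4% → the legacy line
Day shift: the legacy line 202/975 = 20.7%, the new line 61/859 = 7.1% → the legacy line
Swing shift: the legacy line 19/29 = 65.5%, the new line 17/22 = 77.3% → the new line
Overall: the legacy line 291/1124 = 25.9%, the new line 143/1005 = 14.2% → the legacy line
Neither sweeps: the legacy line wins 2 of 3 groups, the new line wins 1. The legacy line wins overall but not every group — no Simpson reversal.

No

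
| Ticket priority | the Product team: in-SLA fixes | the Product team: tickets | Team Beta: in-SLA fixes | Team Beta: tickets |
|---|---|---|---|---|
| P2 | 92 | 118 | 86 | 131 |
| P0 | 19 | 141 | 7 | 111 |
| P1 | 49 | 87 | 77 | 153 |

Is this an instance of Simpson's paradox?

No

P2: the Product team 92/118 = 78.0%, Team Beta 86/131 = 65.6% → the Product team
P0: the Product team 19/141 = 13.5%, Team Beta 7/111 = 6.3% → the Product team
P1: the Product team 49/87 = 56.3%, Team Beta 77/153 = 50.3% → the Product team
Overall: the Product team 160/346 = 46.2%, Team Beta 170/395 = 43.0% → the Product team
The Product team wins overall and in every ticket group — no reversal.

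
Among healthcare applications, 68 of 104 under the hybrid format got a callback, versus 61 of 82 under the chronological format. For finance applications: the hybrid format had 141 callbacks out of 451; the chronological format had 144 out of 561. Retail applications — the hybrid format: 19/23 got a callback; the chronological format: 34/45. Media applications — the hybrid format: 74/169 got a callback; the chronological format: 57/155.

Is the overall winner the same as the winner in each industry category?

Healthcare: the hybrid format 68/104 = 65.4%, the chronological format 61/82 = 74.4% → the chronological format
Finance: the hybrid format 141/451 = 31.3%, the chronological format 144/561 = 25.7% → the hybrid format
Retail: the hybrid format 19/23 = 82.6%, the chronological format 34/45 = 75.6% → the hybrid format
Media: the hybrid format 74/169 = 43.8%, the chronological format 57/155 = 36.8% → the hybrid format
Overall: the hybrid format 302/747 = 40.4%, the chronological format 296/843 = 35.1% → the hybrid format
Neither sweeps: the hybrid format wins 3 of 4 groups, the chronological format wins 1. The hybrid format wins overall but not every group — no Simpson reversal.

No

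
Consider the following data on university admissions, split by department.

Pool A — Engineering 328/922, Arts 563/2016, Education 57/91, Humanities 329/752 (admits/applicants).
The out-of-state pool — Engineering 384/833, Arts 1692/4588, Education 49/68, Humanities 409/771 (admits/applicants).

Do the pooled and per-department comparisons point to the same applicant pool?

Yes

Engineering: Pool A 328/922 = 35.6%, the out-of-state pool 384/833 = 46.1% → the out-of-state pool
Arts: Pool A 563/2016 = 27.9%, the out-of-state pool 1692/4588 = 36.9% → the out-of-state pool
Education: Pool A 57/91 = 62.6%, the out-of-state pool 49/68 = 72.1% → the out-of-state pool
Humanities: Pool A 329/752 = 43.8%, the out-of-state pool 409/771 = 53.0% → the out-of-state pool
Overall: Pool A 1277/3781 = 33.8%, the out-of-state pool 2534/6260 = 40.5% → the out-of-state pool
The out-of-state pool wins overall and in every department group — no reversal.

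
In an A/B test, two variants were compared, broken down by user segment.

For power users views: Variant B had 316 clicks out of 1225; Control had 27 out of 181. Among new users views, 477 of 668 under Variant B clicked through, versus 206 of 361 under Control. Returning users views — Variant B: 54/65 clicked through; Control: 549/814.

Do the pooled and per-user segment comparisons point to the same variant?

No

Power users: Variant B 316/1225 = 25.8%, Control 27/181 = 14.9% → Variant B
New users: Variant B 477/668 = 71.4%, Control 206/361 = 57.1% → Variant B
Returning users: Variant B 54/65 = 83.1%, Control 549/814 = 67.4% → Variant B
Overall: Variant B 847/1958 = 43.3%, Control 782/1356 = 57.7% → Control
Variant B wins each user group but Control wins overall — the comparison reverses. Variant B's views skew toward power users, which has a lower base rate.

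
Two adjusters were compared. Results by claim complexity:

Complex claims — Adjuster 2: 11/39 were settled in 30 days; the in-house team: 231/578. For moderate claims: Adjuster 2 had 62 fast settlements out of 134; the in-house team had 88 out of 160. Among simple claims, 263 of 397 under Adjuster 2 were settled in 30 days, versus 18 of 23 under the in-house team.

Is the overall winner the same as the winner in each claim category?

Complex: Adjuster 2 11/39 = 28.2%, the in-house team 231/578 = 40.0% → the in-house team
Moderate: Adjuster 2 62/134 = 46.3%, the in-house team 88/160 = 55.0% → the in-house team
Simple: Adjuster 2 263/397 = 66.2%, the in-house team 18/23 = 78.3% → the in-house team
Overall: Adjuster 2 336/570 = 58.9%, the in-house team 337/761 = 44.3% → Adjuster 2
The in-house team wins each claim group but Adjuster 2 wins overall — the comparison reverses. The in-house team's claims skew toward complex, which has a lower base rate.

No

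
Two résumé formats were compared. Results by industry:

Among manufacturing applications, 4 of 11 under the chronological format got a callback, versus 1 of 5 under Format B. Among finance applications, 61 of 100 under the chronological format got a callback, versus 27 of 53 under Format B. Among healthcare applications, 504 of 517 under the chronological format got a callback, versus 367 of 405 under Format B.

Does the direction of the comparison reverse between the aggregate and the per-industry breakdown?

Manufacturing: the chronological format 4/11 = 36.4%, Format B 1/5 = 20.0% → the chronological format
Finance: the chronological format 61/100 = 61.0%, Format B 27/53 = 50.9% → the chronological format
Healthcare: the chronological format 504/517 = 97.5%, Format B 367/405 = 90.6% → the chronological format
Overall: the chronological format 569/628 = 90.6%, Format B 395/463 = 85.3% → the chronological format
The chronological format wins overall and in every industry group — no reversal.

No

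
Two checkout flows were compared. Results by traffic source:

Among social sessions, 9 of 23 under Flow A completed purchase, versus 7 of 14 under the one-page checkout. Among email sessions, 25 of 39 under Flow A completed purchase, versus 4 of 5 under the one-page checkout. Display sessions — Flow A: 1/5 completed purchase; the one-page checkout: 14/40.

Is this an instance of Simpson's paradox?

Social: Flow A 9/23 = 39.1%, the one-page checkout 7/14 = 50.0% → the one-page checkout
Email: Flow A 25/39 = 64.1%, the one-page checkout 4/5 = 80.0% → the one-page checkout
Display: Flow A 1/5 = 20.0%, the one-page checkout 14/40 = 35.0% → the one-page checkout
Overall: Flow A 35/67 = 52.2%, the one-page checkout 25/59 = 42.4% → Flow A
The one-page checkout wins each traffic group but Flow A wins overall — the comparison reverses. The one-page checkout's sessions skew toward display, which has a lower base rate.

Yes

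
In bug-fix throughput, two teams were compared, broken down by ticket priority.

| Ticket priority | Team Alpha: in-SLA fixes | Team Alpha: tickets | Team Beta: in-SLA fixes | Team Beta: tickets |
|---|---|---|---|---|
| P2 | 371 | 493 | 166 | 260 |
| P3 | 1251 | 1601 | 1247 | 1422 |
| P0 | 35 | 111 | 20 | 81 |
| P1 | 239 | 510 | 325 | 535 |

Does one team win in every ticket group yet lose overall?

No

P2: Team Alpha 371/493 = 75.3%, Team Beta 166/260 = 63.8% → Team Alpha
P3: Team Alpha 1251/1601 = 78.1%, Team Beta 1247/1422 = 87.7% → Team Beta
P0: Team Alpha 35/111 = 31.5%, Team Beta 20/81 = 24.7% → Team Alpha
P1: Team Alpha 239/510 = 46.9%, Team Beta 325/535 = 60.7% → Team Beta
Overall: Team Alpha 1896/2715 = 69.8%, Team Beta 1758/2298 = 76.5% → Team Beta
Neither sweeps: Team Alpha wins 2 of 4 groups, Team Beta wins 2. Team Beta wins overall but not every group — no Simpson reversal.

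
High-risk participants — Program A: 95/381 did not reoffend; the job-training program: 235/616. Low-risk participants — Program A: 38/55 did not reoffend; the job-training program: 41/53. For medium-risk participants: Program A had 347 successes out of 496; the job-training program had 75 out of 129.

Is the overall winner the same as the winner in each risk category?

No

High-risk: Program A 95/381 = 24.9%, the job-training program 235/616 = 38.1% → the job-training program
Low-risk: Program A 38/55 = 69.1%, the job-training program 41/53 = 77.4% → the job-training program
Medium-risk: Program A 347/496 = 70.0%, the job-training program 75/129 = 58.1% → Program A
Overall: Program A 480/932 = 51.5%, the job-training program 351/798 = 44.0% → Program A
Neither sweeps: Program A wins 1 of 3 groups, the job-training program wins 2. Program A wins overall but not every group — no Simpson reversal.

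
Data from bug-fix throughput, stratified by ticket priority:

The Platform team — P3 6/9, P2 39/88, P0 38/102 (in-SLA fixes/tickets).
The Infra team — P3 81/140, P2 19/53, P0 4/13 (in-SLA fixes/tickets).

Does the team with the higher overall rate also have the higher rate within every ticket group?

P3: the Platform team 6/9 = 66.7%, the Infra team 81/140 = 57.9% → the Platform team
P2: the Platform team 39/88 = 44.3%, the Infra team 19/53 = 35.8% → the Platform team
P0: the Platform team 38/102 = 37.3%, the Infra team 4/13 = 30.8% → the Platform team
Overall: the Platform team 83/199 = 41.7%, the Infra team 104/206 = 50.5% → the Infra team
The Platform team wins each ticket group but the Infra team wins overall — the comparison reverses. The Platform team's tickets skew toward P0, which has a lower base rate.

No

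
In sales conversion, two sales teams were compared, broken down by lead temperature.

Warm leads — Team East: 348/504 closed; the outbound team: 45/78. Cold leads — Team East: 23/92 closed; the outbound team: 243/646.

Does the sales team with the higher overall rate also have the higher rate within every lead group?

Warm: Team East 348/504 = 69.0%, the outbound team 45/78 = 57.7% → Team East
Cold: Team East 23/92 = 25.0%, the outbound team 243/646 = 37.6% → the outbound team
Overall: Team East 371/596 = 62.2%, the outbound team 288/724 = 39.8% → Team East
Neither sweeps: Team East wins 1 of 2 groups, the outbound team wins 1. Team East wins overall but not every group — no Simpson reversal.

No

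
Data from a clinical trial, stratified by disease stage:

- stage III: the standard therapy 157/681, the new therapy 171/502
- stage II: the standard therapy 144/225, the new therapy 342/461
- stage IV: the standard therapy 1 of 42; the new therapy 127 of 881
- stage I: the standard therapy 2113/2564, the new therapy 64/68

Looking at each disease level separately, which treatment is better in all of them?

Stage III: the standard therapy 157/681 = 23.1%, the new therapy 171/502 = 34.1% → the new therapy
Stage II: the standard therapy 144/225 = 64.0%, the new therapy 342/461 = 74.2% → the new therapy
Stage IV: the standard therapy 1/42 = 2.4%, the new therapy 127/881 = 14.4% → the new therapy
Stage I: the standard therapy 2113/2564 = 82.4%, the new therapy 64/68 = 94.1% → the new therapy
The new therapy has the higher rate in all 4 groups.

the new therapy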